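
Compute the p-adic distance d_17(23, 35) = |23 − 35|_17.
d_17(23, 35) = 1

Step 1 — x − y = 23 − 35 = -12. Step 2 — v_17(-12) = 0 (factor: -12 = −(17^0 · 12); the sign does not affect v_p). Step 3 — |x − y|_17 = 17^{0} = 1.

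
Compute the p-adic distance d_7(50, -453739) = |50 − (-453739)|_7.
d_7(50, -453739) = 1/16807

Step 1 — x − y = 50 − (-453739) = 453789. Step 2 — v_7(453789) = 5 (factor: 453789 = (7^5 · 27); the sign does not affect v_p). Step 3 — |x − y|_7 = 7^{-5} = 1/16807.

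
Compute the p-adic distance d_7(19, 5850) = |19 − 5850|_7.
d_7(19, 5850) = 1/343

Step 1 — x − y = 19 − 5850 = -5831. Step 2 — v_7(-5831) = 3 (factor: -5831 = −(7^3 · 17); the sign does not affect v_p). Step 3 — |x − y|_7 = 7^{-3} = 1/343.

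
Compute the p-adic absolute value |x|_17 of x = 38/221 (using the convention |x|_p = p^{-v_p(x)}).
|38/221|_17 = 17

Step 1 — compute v_17(x) by factoring powers of 17 out of the numerator and denominator: v_17(38/221) = -1. Step 2 — apply |x|_p = p^{-v_p(x)} = 17^{1} = 17.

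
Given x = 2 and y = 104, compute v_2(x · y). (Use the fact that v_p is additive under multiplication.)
v_2(208) = 4

v_p(x) = 1 (factor: 2 = 2^1 · 1); v_p(y) = 3 (factor: 104 = 2^3 · 13). Additivity: v_p(xy) = v_p(x) + v_p(y) = 1 + 3 = 4. (Direct check: xy = 208 = 2^4 · (13).)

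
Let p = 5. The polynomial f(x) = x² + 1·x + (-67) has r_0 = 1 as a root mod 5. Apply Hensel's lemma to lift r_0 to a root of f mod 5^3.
r_2 = 56 (mod 125)

Hensel: r_{i+1} = r_i − f(r_i)·(f′(r_i))^{-1} mod 5^{i+2}, f′(x) = 2x + 1. Iterate:
  r_0 = 1 (mod 5)
  r_1 = 6 (mod 25)
  r_2 = 56 (mod 125)
Final: r = 56 satisfies f(r) ≡ 0 mod 5^3.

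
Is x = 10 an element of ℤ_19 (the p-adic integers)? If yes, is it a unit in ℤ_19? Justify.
x ∈ ℤ_19^× (unit); v_19(x) = 0

ℤ_19 = {x ∈ ℚ_19 : v_19(x) ≥ 0} and ℤ_19^× = {x ∈ ℤ_19 : v_19(x) = 0}. Here v_19(10) = v_19(num) − v_19(den) = 0; compare against these criteria.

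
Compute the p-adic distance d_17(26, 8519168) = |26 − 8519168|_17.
d_17(26, 8519168) = 1/1419857

Step 1 — x − y = 26 − 8519168 = -8519142. Step 2 — v_17(-8519142) = 5 (factor: -8519142 = −(17^5 · 6); the sign does not affect v_p). Step 3 — |x − y|_17 = 17^{-5} = 1/1419857.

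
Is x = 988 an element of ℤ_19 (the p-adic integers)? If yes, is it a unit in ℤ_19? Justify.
x ∈ ℤ_19 but not a unit; v_19(x) = 1 > 0

ℤ_19 = {x ∈ ℚ_19 : v_19(x) ≥ 0} and ℤ_19^× = {x ∈ ℤ_19 : v_19(x) = 0}. Here v_19(988) = v_19(num) − v_19(den) = 1; compare against these criteria.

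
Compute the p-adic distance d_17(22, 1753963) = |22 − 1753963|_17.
d_17(22, 1753963) = 1/83521

Step 1 — x − y = 22 − 1753963 = -1753941. Step 2 — v_17(-1753941) = 4 (factor: -1753941 = −(17^4 · 21); the sign does not affect v_p). Step 3 — |x − y|_17 = 17^{-4} = 1/83521.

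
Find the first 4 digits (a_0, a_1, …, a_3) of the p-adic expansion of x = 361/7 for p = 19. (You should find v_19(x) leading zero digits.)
(a_0, …, a_3) = (0, 0, 11, 13)

v_19(361/7) = 2, so a_0 = ... = a_1 = 0. Factor out: x = 19^2 · u with u = 1/7 a unit in ℤ_19. Expand u iteratively via a_{v+i} = u_i mod 19, u_{i+1} = (u_i − a_{v+i})/19:
  u_0 = 1/7;  a_2 = 11;  u_1 = (u_0 − 11)/19 = -4/7
  u_1 = -4/7;  a_3 = 13;  u_2 = (u_1 − 13)/19 = -5/7
Digits: (0, 0, 11, 13).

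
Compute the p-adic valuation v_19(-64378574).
v_19(-64378574) = 5

v_19(n) is the largest exponent k such that 19^k divides n. Factor out: -64378574 = -19^5 · 26. (Sign doesn't affect v_p.) So v_19(-64378574) = 5.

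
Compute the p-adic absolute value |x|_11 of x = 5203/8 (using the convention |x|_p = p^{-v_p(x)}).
|5203/8|_11 = 1/121

Step 1 — compute v_11(x) by factoring powers of 11 out of the numerator and denominator: v_11(5203/8) = 2. Step 2 — apply |x|_p = p^{-v_p(x)} = 11^{-2} = 1/121.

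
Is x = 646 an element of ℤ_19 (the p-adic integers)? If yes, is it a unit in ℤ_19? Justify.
x ∈ ℤ_19 but not a unit; v_19(x) = 1 > 0

ℤ_19 = {x ∈ ℚ_19 : v_19(x) ≥ 0} and ℤ_19^× = {x ∈ ℤ_19 : v_19(x) = 0}. Here v_19(646) = v_19(num) − v_19(den) = 1; compare against these criteria.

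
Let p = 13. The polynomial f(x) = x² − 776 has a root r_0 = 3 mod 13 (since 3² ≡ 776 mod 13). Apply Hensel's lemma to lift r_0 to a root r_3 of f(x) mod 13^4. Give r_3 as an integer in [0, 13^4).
r_3 = 22805 (mod 28561)

Hensel's recurrence: r_{i+1} = r_i − f(r_i)·(f′(r_i))^{-1} mod 13^{i+2}, with f′(x) = 2x. Iterate:
  r_0 = 3 (mod 13)
  r_1 = 159 (mod 169)
  r_2 = 835 (mod 2197)
  r_3 = 22805 (mod 28561)
Final: r_3 = 22805, and one checks f(r_3) ≡ 0 mod 13^4.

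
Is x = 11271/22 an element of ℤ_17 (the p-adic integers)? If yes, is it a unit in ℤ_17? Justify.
x ∈ ℤ_17 but not a unit; v_17(x) = 2 > 0

ℤ_17 = {x ∈ ℚ_17 : v_17(x) ≥ 0} and ℤ_17^× = {x ∈ ℤ_17 : v_17(x) = 0}. Here v_17(11271/22) = v_17(num) − v_17(den) = 2; compare against these criteria.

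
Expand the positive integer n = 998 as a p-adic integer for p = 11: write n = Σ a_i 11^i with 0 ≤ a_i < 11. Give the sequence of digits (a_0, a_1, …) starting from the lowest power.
(a_0, a_1, …) = (8, 2, 8)

Repeated division by 11 gives the digits low-to-high: 998 = 8 + 2·11^1 + 8·11^2. Digit sequence: (8, 2, 8).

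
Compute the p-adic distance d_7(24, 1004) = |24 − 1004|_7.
d_7(24, 1004) = 1/49

Step 1 — x − y = 24 − 1004 = -980. Step 2 — v_7(-980) = 2 (factor: -980 = −(7^2 · 20); the sign does not affect v_p). Step 3 — |x − y|_7 = 7^{-2} = 1/49.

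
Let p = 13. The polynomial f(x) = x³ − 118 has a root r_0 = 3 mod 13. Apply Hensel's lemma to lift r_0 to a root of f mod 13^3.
r_2 = 94 (mod 2197)

Hensel: r_{i+1} = r_i − f(r_i)/f′(r_i) mod 13^{i+2}, where f′(x) = 3x². Iterate:
  r_0 = 3 (mod 13)
  r_1 = 94 (mod 169)
  r_2 = 94 (mod 2197)
Final: r = 94 with f(r) ≡ 0 mod 13^3.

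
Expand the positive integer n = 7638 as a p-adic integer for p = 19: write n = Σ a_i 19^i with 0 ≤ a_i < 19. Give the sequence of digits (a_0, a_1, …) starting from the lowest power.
(a_0, a_1, …) = (0, 3, 2, 1)

Repeated division by 19 gives the digits low-to-high: 7638 = 3·19^1 + 2·19^2 + 1·19^3. Digit sequence: (0, 3, 2, 1).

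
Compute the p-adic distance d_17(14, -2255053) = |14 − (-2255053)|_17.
d_17(14, -2255053) = 1/83521

Step 1 — x − y = 14 − (-2255053) = 2255067. Step 2 — v_17(2255067) = 4 (factor: 2255067 = (17^4 · 27); the sign does not affect v_p). Step 3 — |x − y|_17 = 17^{-4} = 1/83521.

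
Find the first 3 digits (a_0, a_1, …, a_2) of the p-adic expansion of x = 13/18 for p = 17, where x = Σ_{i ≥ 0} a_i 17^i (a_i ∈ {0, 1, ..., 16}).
(a_0, …, a_2) = (13, 4, 12)

v_17(13/18) = 0 (numerator and denominator both coprime to 17), so x ∈ ℤ_17^×. Compute digits iteratively via a_i = x_i mod 17, x_{i+1} = (x_i − a_i)/17, with x_0 = x:
  x_0 = 13/18;  a_0 = 13;  x_1 = (x_0 − 13)/17 = -13/18
  x_1 = -13/18;  a_1 = 4;  x_2 = (x_1 − 4)/17 = -5/18
  x_2 = -5/18;  a_2 = 12;  x_3 = (x_2 − 12)/17 = -13/18
Digits: (13, 4, 12).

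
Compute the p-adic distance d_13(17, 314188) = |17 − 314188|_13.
d_13(17, 314188) = 1/28561

Step 1 — x − y = 17 − 314188 = -314171. Step 2 — v_13(-314171) = 4 (factor: -314171 = −(13^4 · 11); the sign does not affect v_p). Step 3 — |x − y|_13 = 13^{-4} = 1/28561.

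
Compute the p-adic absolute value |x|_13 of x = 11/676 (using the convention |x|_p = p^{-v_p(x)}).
|11/676|_13 = 169

Step 1 — compute v_13(x) by factoring powers of 13 out of the numerator and denominator: v_13(11/676) = -2. Step 2 — apply |x|_p = p^{-v_p(x)} = 13^{2} = 169.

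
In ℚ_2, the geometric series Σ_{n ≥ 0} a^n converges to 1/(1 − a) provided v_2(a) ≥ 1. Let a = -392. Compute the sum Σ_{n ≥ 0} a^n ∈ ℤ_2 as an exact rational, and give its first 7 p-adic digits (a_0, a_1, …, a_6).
Σ a^n = 1/(1 − a) = 1/393;  first 7 digits = (1, 0, 0, 1, 1, 1, 0)

v_2(a) = 3 ≥ 1, so the series converges in ℤ_2 to 1/(1 − a) = 1/(1 − (-392)) = 1/393. Expand this rational in ℤ_2: compute digits iteratively via d_i = x_i mod 2, x_{i+1} = (x_i − d_i)/2. The first 7 digits are (1, 0, 0, 1, 1, 1, 0).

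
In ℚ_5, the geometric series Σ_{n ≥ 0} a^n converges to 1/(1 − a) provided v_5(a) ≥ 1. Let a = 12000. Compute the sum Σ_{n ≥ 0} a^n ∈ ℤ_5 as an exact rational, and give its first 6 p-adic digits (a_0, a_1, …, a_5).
Σ a^n = 1/(1 − a) = -1/11999;  first 6 digits = (1, 0, 0, 1, 4, 3)

v_5(a) = 3 ≥ 1, so the series converges in ℤ_5 to 1/(1 − a) = 1/(1 − 12000) = -1/11999. Expand this rational in ℤ_5: compute digits iteratively via d_i = x_i mod 5, x_{i+1} = (x_i − d_i)/5. The first 6 digits are (1, 0, 0, 1, 4, 3).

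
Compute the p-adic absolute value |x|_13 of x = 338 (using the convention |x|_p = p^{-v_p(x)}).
|338|_13 = 1/169

Step 1 — compute v_13(x) by factoring powers of 13 out of the numerator and denominator: v_13(338) = 2. Step 2 — apply |x|_p = p^{-v_p(x)} = 13^{-2} = 1/169.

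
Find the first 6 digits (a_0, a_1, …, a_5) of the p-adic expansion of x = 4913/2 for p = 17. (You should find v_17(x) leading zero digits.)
(a_0, …, a_5) = (0, 0, 0, 9, 8, 8)

v_17(4913/2) = 3, so a_0 = ... = a_2 = 0. Factor out: x = 17^3 · u with u = 1/2 a unit in ℤ_17. Expand u iteratively via a_{v+i} = u_i mod 17, u_{i+1} = (u_i − a_{v+i})/17:
  u_0 = 1/2;  a_3 = 9;  u_1 = (u_0 − 9)/17 = -1/2
  u_1 = -1/2;  a_4 = 8;  u_2 = (u_1 − 8)/17 = -1/2
  u_2 = -1/2;  a_5 = 8;  u_3 = (u_2 − 8)/17 = -1/2
Digits: (0, 0, 0, 9, 8, 8).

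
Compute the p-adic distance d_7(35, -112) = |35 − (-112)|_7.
d_7(35, -112) = 1/49

Step 1 — x − y = 35 − (-112) = 147. Step 2 — v_7(147) = 2 (factor: 147 = (7^2 · 3); the sign does not affect v_p). Step 3 — |x − y|_7 = 7^{-2} = 1/49.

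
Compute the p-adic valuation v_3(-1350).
v_3(-1350) = 3

v_3(n) is the largest exponent k such that 3^k divides n. Factor out: -1350 = -3^3 · 50. (Sign doesn't affect v_p.) So v_3(-1350) = 3.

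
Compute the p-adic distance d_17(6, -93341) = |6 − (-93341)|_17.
d_17(6, -93341) = 1/4913

Step 1 — x − y = 6 − (-93341) = 93347. Step 2 — v_17(93347) = 3 (factor: 93347 = (17^3 · 19); the sign does not affect v_p). Step 3 — |x − y|_17 = 17^{-3} = 1/4913.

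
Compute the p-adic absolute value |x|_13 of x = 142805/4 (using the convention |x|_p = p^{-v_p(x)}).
|142805/4|_13 = 1/28561

Step 1 — compute v_13(x) by factoring powers of 13 out of the numerator and denominator: v_13(142805/4) = 4. Step 2 — apply |x|_p = p^{-v_p(x)} = 13^{-4} = 1/28561.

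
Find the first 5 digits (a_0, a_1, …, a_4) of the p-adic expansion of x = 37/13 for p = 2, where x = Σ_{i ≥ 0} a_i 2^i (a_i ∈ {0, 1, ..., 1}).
(a_0, …, a_4) = (1, 0, 0, 1, 1)

v_2(37/13) = 0 (numerator and denominator both coprime to 2), so x ∈ ℤ_2^×. Compute digits iteratively via a_i = x_i mod 2, x_{i+1} = (x_i − a_i)/2, with x_0 = x:
  x_0 = 37/13;  a_0 = 1;  x_1 = (x_0 − 1)/2 = 12/13
  x_1 = 12/13;  a_1 = 0;  x_2 = (x_1 − 0)/2 = 6/13
  x_2 = 6/13;  a_2 = 0;  x_3 = (x_2 − 0)/2 = 3/13
  x_3 = 3/13;  a_3 = 1;  x_4 = (x_3 − 1)/2 = -5/13
  x_4 = -5/13;  a_4 = 1;  x_5 = (x_4 − 1)/2 = -9/13
Digits: (1, 0, 0, 1, 1).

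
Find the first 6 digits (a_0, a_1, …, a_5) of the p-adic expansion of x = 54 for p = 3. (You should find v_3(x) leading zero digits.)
(a_0, …, a_5) = (0, 0, 0, 2, 0, 0)

v_3(54) = 3, so a_0 = ... = a_2 = 0. Factor out: x = 3^3 · u with u = 2 a unit in ℤ_3. Expand u iteratively via a_{v+i} = u_i mod 3, u_{i+1} = (u_i − a_{v+i})/3:
  u_0 = 2;  a_3 = 2;  u_1 = (u_0 − 2)/3 = 0
  u_1 = 0;  a_4 = 0;  u_2 = (u_1 − 0)/3 = 0
  u_2 = 0;  a_5 = 0;  u_3 = (u_2 − 0)/3 = 0
Digits: (0, 0, 0, 2, 0, 0).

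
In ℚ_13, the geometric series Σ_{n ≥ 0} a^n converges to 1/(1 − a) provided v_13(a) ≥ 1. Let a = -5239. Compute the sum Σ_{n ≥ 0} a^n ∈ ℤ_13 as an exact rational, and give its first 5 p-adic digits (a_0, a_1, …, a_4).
Σ a^n = 1/(1 − a) = 1/5240;  first 5 digits = (1, 0, 8, 10, 11)

v_13(a) = 2 ≥ 1, so the series converges in ℤ_13 to 1/(1 − a) = 1/(1 − (-5239)) = 1/5240. Expand this rational in ℤ_13: compute digits iteratively via d_i = x_i mod 13, x_{i+1} = (x_i − d_i)/13. The first 5 digits are (1, 0, 8, 10, 11).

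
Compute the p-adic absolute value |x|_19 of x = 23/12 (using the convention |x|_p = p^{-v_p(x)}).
|23/12|_19 = 1

Step 1 — compute v_19(x) by factoring powers of 19 out of the numerator and denominator: v_19(23/12) = 0. Step 2 — apply |x|_p = p^{-v_p(x)} = 19^{0} = 1.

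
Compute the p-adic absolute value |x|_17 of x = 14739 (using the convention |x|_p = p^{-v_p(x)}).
|14739|_17 = 1/4913

Step 1 — compute v_17(x) by factoring powers of 17 out of the numerator and denominator: v_17(14739) = 3. Step 2 — apply |x|_p = p^{-v_p(x)} = 17^{-3} = 1/4913.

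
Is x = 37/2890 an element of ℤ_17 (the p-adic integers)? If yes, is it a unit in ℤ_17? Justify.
x ∉ ℤ_17 (v_17(x) = -2 < 0)

ℤ_17 = {x ∈ ℚ_17 : v_17(x) ≥ 0} and ℤ_17^× = {x ∈ ℤ_17 : v_17(x) = 0}. Here v_17(37/2890) = v_17(num) − v_17(den) = -2; compare against these criteria.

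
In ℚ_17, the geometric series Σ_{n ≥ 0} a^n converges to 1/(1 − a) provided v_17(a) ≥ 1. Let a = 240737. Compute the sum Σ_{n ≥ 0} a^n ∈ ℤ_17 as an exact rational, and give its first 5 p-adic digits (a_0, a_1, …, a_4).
Σ a^n = 1/(1 − a) = -1/240736;  first 5 digits = (1, 0, 0, 15, 2)

v_17(a) = 3 ≥ 1, so the series converges in ℤ_17 to 1/(1 − a) = 1/(1 − 240737) = -1/240736. Expand this rational in ℤ_17: compute digits iteratively via d_i = x_i mod 17, x_{i+1} = (x_i − d_i)/17. The first 5 digits are (1, 0, 0, 15, 2).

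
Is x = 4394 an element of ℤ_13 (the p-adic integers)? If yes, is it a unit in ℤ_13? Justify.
x ∈ ℤ_13 but not a unit; v_13(x) = 3 > 0

ℤ_13 = {x ∈ ℚ_13 : v_13(x) ≥ 0} and ℤ_13^× = {x ∈ ℤ_13 : v_13(x) = 0}. Here v_13(4394) = v_13(num) − v_13(den) = 3; compare against these criteria.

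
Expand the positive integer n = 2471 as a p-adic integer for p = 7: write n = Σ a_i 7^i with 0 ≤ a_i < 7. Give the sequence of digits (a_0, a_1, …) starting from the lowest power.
(a_0, a_1, …) = (0, 3, 1, 0, 1)

Repeated division by 7 gives the digits low-to-high: 2471 = 3·7^1 + 1·7^2 + 1·7^4. Digit sequence: (0, 3, 1, 0, 1).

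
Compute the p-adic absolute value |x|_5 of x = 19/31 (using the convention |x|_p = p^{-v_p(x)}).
|19/31|_5 = 1

Step 1 — compute v_5(x) by factoring powers of 5 out of the numerator and denominator: v_5(19/31) = 0. Step 2 — apply |x|_p = p^{-v_p(x)} = 5^{0} = 1.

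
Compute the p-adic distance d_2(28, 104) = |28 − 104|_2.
d_2(28, 104) = 1/4

Step 1 — x − y = 28 − 104 = -76. Step 2 — v_2(-76) = 2 (factor: -76 = −(2^2 · 19); the sign does not affect v_p). Step 3 — |x − y|_2 = 2^{-2} = 1/4.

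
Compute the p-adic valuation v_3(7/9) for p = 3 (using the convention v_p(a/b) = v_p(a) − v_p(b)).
v_3(7/9) = -2

Factor powers of 3 from the numerator and denominator of the reduced fraction: 7 = 3^0 · 7 and 9 = 3^2 · 1. Apply v_p(a/b) = v_p(a) − v_p(b): v_3(7/9) = 0 − 2 = -2.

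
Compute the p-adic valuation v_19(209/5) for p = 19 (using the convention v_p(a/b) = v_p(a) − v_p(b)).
v_19(209/5) = 1

Factor powers of 19 from the numerator and denominator of the reduced fraction: 209 = 19^1 · 11 and 5 = 19^0 · 5. Apply v_p(a/b) = v_p(a) − v_p(b): v_19(209/5) = 1 − 0 = 1.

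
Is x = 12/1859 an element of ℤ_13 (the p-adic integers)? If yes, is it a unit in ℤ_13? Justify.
x ∉ ℤ_13 (v_13(x) = -2 < 0)

ℤ_13 = {x ∈ ℚ_13 : v_13(x) ≥ 0} and ℤ_13^× = {x ∈ ℤ_13 : v_13(x) = 0}. Here v_13(12/1859) = v_13(num) − v_13(den) = -2; compare against these criteria.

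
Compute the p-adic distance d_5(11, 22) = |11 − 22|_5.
d_5(11, 22) = 1

Step 1 — x − y = 11 − 22 = -11. Step 2 — v_5(-11) = 0 (factor: -11 = −(5^0 · 11); the sign does not affect v_p). Step 3 — |x − y|_5 = 5^{0} = 1.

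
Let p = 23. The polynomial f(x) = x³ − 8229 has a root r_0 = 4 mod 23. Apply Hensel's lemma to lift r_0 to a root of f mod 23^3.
r_2 = 1177 (mod 12167)

Hensel: r_{i+1} = r_i − f(r_i)/f′(r_i) mod 23^{i+2}, where f′(x) = 3x². Iterate:
  r_0 = 4 (mod 23)
  r_1 = 119 (mod 529)
  r_2 = 1177 (mod 12167)
Final: r = 1177 with f(r) ≡ 0 mod 23^3.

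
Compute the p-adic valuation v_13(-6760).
v_13(-6760) = 2

v_13(n) is the largest exponent k such that 13^k divides n. Factor out: -6760 = -13^2 · 40. (Sign doesn't affect v_p.) So v_13(-6760) = 2.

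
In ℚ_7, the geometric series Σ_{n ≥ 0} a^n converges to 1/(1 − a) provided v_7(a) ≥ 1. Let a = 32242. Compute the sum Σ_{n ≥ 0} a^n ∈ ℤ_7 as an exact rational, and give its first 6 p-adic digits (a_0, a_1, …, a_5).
Σ a^n = 1/(1 − a) = -1/32241;  first 6 digits = (1, 0, 0, 3, 6, 1)

v_7(a) = 3 ≥ 1, so the series converges in ℤ_7 to 1/(1 − a) = 1/(1 − 32242) = -1/32241. Expand this rational in ℤ_7: compute digits iteratively via d_i = x_i mod 7, x_{i+1} = (x_i − d_i)/7. The first 6 digits are (1, 0, 0, 3, 6, 1).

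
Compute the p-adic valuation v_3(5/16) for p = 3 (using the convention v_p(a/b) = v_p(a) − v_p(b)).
v_3(5/16) = 0

Factor powers of 3 from the numerator and denominator of the reduced fraction: 5 = 3^0 · 5 and 16 = 3^0 · 16. Apply v_p(a/b) = v_p(a) − v_p(b): v_3(5/16) = 0 − 0 = 0.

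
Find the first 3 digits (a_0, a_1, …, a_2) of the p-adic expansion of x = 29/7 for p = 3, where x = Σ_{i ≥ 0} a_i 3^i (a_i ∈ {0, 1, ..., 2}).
(a_0, …, a_2) = (2, 2, 0)

v_3(29/7) = 0 (numerator and denominator both coprime to 3), so x ∈ ℤ_3^×. Compute digits iteratively via a_i = x_i mod 3, x_{i+1} = (x_i − a_i)/3, with x_0 = x:
  x_0 = 29/7;  a_0 = 2;  x_1 = (x_0 − 2)/3 = 5/7
  x_1 = 5/7;  a_1 = 2;  x_2 = (x_1 − 2)/3 = -3/7
  x_2 = -3/7;  a_2 = 0;  x_3 = (x_2 − 0)/3 = -1/7
Digits: (2, 2, 0).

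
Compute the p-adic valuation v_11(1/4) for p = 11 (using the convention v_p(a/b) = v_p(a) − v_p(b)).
v_11(1/4) = 0

Factor powers of 11 from the numerator and denominator of the reduced fraction: 1 = 11^0 · 1 and 4 = 11^0 · 4. Apply v_p(a/b) = v_p(a) − v_p(b): v_11(1/4) = 0 − 0 = 0.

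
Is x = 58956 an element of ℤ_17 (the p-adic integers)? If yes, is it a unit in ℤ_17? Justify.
x ∈ ℤ_17 but not a unit; v_17(x) = 3 > 0

ℤ_17 = {x ∈ ℚ_17 : v_17(x) ≥ 0} and ℤ_17^× = {x ∈ ℤ_17 : v_17(x) = 0}. Here v_17(58956) = v_17(num) − v_17(den) = 3; compare against these criteria.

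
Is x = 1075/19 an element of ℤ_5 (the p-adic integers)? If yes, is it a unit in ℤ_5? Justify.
x ∈ ℤ_5 but not a unit; v_5(x) = 2 > 0

ℤ_5 = {x ∈ ℚ_5 : v_5(x) ≥ 0} and ℤ_5^× = {x ∈ ℤ_5 : v_5(x) = 0}. Here v_5(1075/19) = v_5(num) − v_5(den) = 2; compare against these criteria.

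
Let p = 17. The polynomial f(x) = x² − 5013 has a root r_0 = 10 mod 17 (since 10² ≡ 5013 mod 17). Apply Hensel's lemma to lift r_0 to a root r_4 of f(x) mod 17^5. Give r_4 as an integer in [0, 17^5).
r_4 = 781177 (mod 1419857)

Hensel's recurrence: r_{i+1} = r_i − f(r_i)·(f′(r_i))^{-1} mod 17^{i+2}, with f′(x) = 2x. Iterate:
  r_0 = 10 (mod 17)
  r_1 = 10 (mod 289)
  r_2 = 10 (mod 4913)
  r_3 = 29488 (mod 83521)
  r_4 = 781177 (mod 1419857)
Final: r_4 = 781177, and one checks f(r_4) ≡ 0 mod 17^5.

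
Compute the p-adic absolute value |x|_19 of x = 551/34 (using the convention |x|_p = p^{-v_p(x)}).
|551/34|_19 = 1/19

Step 1 — compute v_19(x) by factoring powers of 19 out of the numerator and denominator: v_19(551/34) = 1. Step 2 — apply |x|_p = p^{-v_p(x)} = 19^{-1} = 1/19.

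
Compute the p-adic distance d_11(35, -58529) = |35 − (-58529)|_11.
d_11(35, -58529) = 1/14641

Step 1 — x − y = 35 − (-58529) = 58564. Step 2 — v_11(58564) = 4 (factor: 58564 = (11^4 · 4); the sign does not affect v_p). Step 3 — |x − y|_11 = 11^{-4} = 1/14641.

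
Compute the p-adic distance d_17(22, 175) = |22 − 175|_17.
d_17(22, 175) = 1/17

Step 1 — x − y = 22 − 175 = -153. Step 2 — v_17(-153) = 1 (factor: -153 = −(17^1 · 9); the sign does not affect v_p). Step 3 — |x − y|_17 = 17^{-1} = 1/17.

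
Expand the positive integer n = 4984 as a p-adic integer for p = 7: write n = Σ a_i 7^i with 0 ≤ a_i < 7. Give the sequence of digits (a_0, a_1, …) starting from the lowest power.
(a_0, a_1, …) = (0, 5, 3, 0, 2)

Repeated division by 7 gives the digits low-to-high: 4984 = 5·7^1 + 3·7^2 + 2·7^4. Digit sequence: (0, 5, 3, 0, 2).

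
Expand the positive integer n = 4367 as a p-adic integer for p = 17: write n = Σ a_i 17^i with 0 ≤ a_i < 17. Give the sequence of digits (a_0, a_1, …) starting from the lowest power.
(a_0, a_1, …) = (15, 1, 15)

Repeated division by 17 gives the digits low-to-high: 4367 = 15 + 1·17^1 + 15·17^2. Digit sequence: (15, 1, 15).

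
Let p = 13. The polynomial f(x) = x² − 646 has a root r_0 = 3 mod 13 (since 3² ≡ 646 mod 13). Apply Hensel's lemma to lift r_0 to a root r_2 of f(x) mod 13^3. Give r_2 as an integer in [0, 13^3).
r_2 = 926 (mod 2197)

Hensel's recurrence: r_{i+1} = r_i − f(r_i)·(f′(r_i))^{-1} mod 13^{i+2}, with f′(x) = 2x. Iterate:
  r_0 = 3 (mod 13)
  r_1 = 81 (mod 169)
  r_2 = 926 (mod 2197)
Final: r_2 = 926, and one checks f(r_2) ≡ 0 mod 13^3.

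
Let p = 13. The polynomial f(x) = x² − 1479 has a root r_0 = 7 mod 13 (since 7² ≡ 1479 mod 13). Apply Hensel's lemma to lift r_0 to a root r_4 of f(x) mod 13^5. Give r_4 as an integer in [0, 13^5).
r_4 = 251388 (mod 371293)

Hensel's recurrence: r_{i+1} = r_i − f(r_i)·(f′(r_i))^{-1} mod 13^{i+2}, with f′(x) = 2x. Iterate:
  r_0 = 7 (mod 13)
  r_1 = 85 (mod 169)
  r_2 = 930 (mod 2197)
  r_3 = 22900 (mod 28561)
  r_4 = 251388 (mod 371293)
Final: r_4 = 251388, and one checks f(r_4) ≡ 0 mod 13^5.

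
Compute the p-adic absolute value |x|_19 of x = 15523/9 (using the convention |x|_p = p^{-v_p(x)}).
|15523/9|_19 = 1/361

Step 1 — compute v_19(x) by factoring powers of 19 out of the numerator and denominator: v_19(15523/9) = 2. Step 2 — apply |x|_p = p^{-v_p(x)} = 19^{-2} = 1/361.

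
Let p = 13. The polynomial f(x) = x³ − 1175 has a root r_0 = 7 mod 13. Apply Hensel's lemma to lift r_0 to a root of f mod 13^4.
r_3 = 24889 (mod 28561)

Hensel: r_{i+1} = r_i − f(r_i)/f′(r_i) mod 13^{i+2}, where f′(x) = 3x². Iterate:
  r_0 = 7 (mod 13)
  r_1 = 46 (mod 169)
  r_2 = 722 (mod 2197)
  r_3 = 24889 (mod 28561)
Final: r = 24889 with f(r) ≡ 0 mod 13^4.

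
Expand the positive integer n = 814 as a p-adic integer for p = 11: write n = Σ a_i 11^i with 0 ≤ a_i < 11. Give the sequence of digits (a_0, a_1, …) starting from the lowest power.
(a_0, a_1, …) = (0, 8, 6)

Repeated division by 11 gives the digits low-to-high: 814 = 8·11^1 + 6·11^2. Digit sequence: (0, 8, 6).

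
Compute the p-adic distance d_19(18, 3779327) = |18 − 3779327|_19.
d_19(18, 3779327) = 1/130321

Step 1 — x − y = 18 − 3779327 = -3779309. Step 2 — v_19(-3779309) = 4 (factor: -3779309 = −(19^4 · 29); the sign does not affect v_p). Step 3 — |x − y|_19 = 19^{-4} = 1/130321.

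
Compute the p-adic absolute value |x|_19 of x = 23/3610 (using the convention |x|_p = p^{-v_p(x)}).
|23/3610|_19 = 361

Step 1 — compute v_19(x) by factoring powers of 19 out of the numerator and denominator: v_19(23/3610) = -2. Step 2 — apply |x|_p = p^{-v_p(x)} = 19^{2} = 361.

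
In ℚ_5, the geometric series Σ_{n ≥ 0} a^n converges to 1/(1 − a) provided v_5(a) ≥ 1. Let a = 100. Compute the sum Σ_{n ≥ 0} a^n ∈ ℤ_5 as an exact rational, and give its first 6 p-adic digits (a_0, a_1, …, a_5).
Σ a^n = 1/(1 − a) = -1/99;  first 6 digits = (1, 0, 4, 0, 1, 3)

v_5(a) = 2 ≥ 1, so the series converges in ℤ_5 to 1/(1 − a) = 1/(1 − 100) = -1/99. Expand this rational in ℤ_5: compute digits iteratively via d_i = x_i mod 5, x_{i+1} = (x_i − d_i)/5. The first 6 digits are (1, 0, 4, 0, 1, 3).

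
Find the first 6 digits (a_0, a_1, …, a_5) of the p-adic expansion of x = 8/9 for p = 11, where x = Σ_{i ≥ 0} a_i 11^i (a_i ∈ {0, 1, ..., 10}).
(a_0, …, a_5) = (7, 8, 9, 4, 2, 1)

v_11(8/9) = 0 (numerator and denominator both coprime to 11), so x ∈ ℤ_11^×. Compute digits iteratively via a_i = x_i mod 11, x_{i+1} = (x_i − a_i)/11, with x_0 = x:
  x_0 = 8/9;  a_0 = 7;  x_1 = (x_0 − 7)/11 = -5/9
  x_1 = -5/9;  a_1 = 8;  x_2 = (x_1 − 8)/11 = -7/9
  x_2 = -7/9;  a_2 = 9;  x_3 = (x_2 − 9)/11 = -8/9
  x_3 = -8/9;  a_3 = 4;  x_4 = (x_3 − 4)/11 = -4/9
  x_4 = -4/9;  a_4 = 2;  x_5 = (x_4 − 2)/11 = -2/9
  x_5 = -2/9;  a_5 = 1;  x_6 = (x_5 − 1)/11 = -1/9
Digits: (7, 8, 9, 4, 2, 1).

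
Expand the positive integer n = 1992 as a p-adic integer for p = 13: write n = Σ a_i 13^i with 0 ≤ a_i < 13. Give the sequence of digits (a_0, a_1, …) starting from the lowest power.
(a_0, a_1, …) = (3, 10, 11)

Repeated division by 13 gives the digits low-to-high: 1992 = 3 + 10·13^1 + 11·13^2. Digit sequence: (3, 10, 11).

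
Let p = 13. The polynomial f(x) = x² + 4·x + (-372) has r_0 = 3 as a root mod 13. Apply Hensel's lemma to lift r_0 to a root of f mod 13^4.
r_3 = 19321 (mod 28561)

Hensel: r_{i+1} = r_i − f(r_i)·(f′(r_i))^{-1} mod 13^{i+2}, f′(x) = 2x + 4. Iterate:
  r_0 = 3 (mod 13)
  r_1 = 55 (mod 169)
  r_2 = 1745 (mod 2197)
  r_3 = 19321 (mod 28561)
Final: r = 19321 satisfies f(r) ≡ 0 mod 13^4.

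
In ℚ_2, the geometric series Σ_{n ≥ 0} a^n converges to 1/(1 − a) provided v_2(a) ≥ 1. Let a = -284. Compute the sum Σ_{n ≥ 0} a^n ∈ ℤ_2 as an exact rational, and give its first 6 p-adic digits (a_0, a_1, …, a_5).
Σ a^n = 1/(1 − a) = 1/285;  first 6 digits = (1, 0, 1, 0, 1, 1)

v_2(a) = 2 ≥ 1, so the series converges in ℤ_2 to 1/(1 − a) = 1/(1 − (-284)) = 1/285. Expand this rational in ℤ_2: compute digits iteratively via d_i = x_i mod 2, x_{i+1} = (x_i − d_i)/2. The first 6 digits are (1, 0, 1, 0, 1, 1).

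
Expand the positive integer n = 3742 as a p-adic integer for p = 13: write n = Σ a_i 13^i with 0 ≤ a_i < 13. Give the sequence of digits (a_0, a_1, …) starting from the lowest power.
(a_0, a_1, …) = (11, 1, 9, 1)

Repeated division by 13 gives the digits low-to-high: 3742 = 11 + 1·13^1 + 9·13^2 + 1·13^3. Digit sequence: (11, 1, 9, 1).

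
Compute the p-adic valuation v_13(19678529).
v_13(19678529) = 5

v_13(n) is the largest exponent k such that 13^k divides n. Factor out: 19678529 = 13^5 · 53. (Sign doesn't affect v_p.) So v_13(19678529) = 5.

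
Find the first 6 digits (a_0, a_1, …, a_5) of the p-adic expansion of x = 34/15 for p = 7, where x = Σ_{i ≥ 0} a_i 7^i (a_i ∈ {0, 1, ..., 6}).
(a_0, …, a_5) = (6, 6, 0, 5, 3, 6)

v_7(34/15) = 0 (numerator and denominator both coprime to 7), so x ∈ ℤ_7^×. Compute digits iteratively via a_i = x_i mod 7, x_{i+1} = (x_i − a_i)/7, with x_0 = x:
  x_0 = 34/15;  a_0 = 6;  x_1 = (x_0 − 6)/7 = -8/15
  x_1 = -8/15;  a_1 = 6;  x_2 = (x_1 − 6)/7 = -14/15
  x_2 = -14/15;  a_2 = 0;  x_3 = (x_2 − 0)/7 = -2/15
  x_3 = -2/15;  a_3 = 5;  x_4 = (x_3 − 5)/7 = -11/15
  x_4 = -11/15;  a_4 = 3;  x_5 = (x_4 − 3)/7 = -8/15
  x_5 = -8/15;  a_5 = 6;  x_6 = (x_5 − 6)/7 = -14/15
Digits: (6, 6, 0, 5, 3, 6).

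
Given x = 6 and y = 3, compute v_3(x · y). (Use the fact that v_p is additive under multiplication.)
v_3(18) = 2

v_p(x) = 1 (factor: 6 = 3^1 · 2); v_p(y) = 1 (factor: 3 = 3^1 · 1). Additivity: v_p(xy) = v_p(x) + v_p(y) = 1 + 1 = 2. (Direct check: xy = 18 = 3^2 · (2).)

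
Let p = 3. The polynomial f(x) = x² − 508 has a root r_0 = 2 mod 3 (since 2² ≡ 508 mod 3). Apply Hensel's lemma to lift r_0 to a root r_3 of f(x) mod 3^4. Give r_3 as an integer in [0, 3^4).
r_3 = 47 (mod 81)

Hensel's recurrence: r_{i+1} = r_i − f(r_i)·(f′(r_i))^{-1} mod 3^{i+2}, with f′(x) = 2x. Iterate:
  r_0 = 2 (mod 3)
  r_1 = 2 (mod 9)
  r_2 = 20 (mod 27)
  r_3 = 47 (mod 81)
Final: r_3 = 47, and one checks f(r_3) ≡ 0 mod 3^4.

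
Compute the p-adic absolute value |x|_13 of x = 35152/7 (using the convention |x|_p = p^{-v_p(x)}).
|35152/7|_13 = 1/2197

Step 1 — compute v_13(x) by factoring powers of 13 out of the numerator and denominator: v_13(35152/7) = 3. Step 2 — apply |x|_p = p^{-v_p(x)} = 13^{-3} = 1/2197.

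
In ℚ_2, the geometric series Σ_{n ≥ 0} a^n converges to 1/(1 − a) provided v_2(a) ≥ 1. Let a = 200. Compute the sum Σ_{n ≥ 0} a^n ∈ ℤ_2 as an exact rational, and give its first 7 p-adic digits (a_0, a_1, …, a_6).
Σ a^n = 1/(1 − a) = -1/199;  first 7 digits = (1, 0, 0, 1, 0, 0, 0)

v_2(a) = 3 ≥ 1, so the series converges in ℤ_2 to 1/(1 − a) = 1/(1 − 200) = -1/199. Expand this rational in ℤ_2: compute digits iteratively via d_i = x_i mod 2, x_{i+1} = (x_i − d_i)/2. The first 7 digits are (1, 0, 0, 1, 0, 0, 0).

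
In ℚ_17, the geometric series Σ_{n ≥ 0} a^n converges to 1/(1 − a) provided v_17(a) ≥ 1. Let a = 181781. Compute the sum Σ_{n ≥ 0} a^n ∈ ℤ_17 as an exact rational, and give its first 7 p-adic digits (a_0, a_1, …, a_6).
Σ a^n = 1/(1 − a) = -1/181780;  first 7 digits = (1, 0, 0, 3, 2, 0, 9)

v_17(a) = 3 ≥ 1, so the series converges in ℤ_17 to 1/(1 − a) = 1/(1 − 181781) = -1/181780. Expand this rational in ℤ_17: compute digits iteratively via d_i = x_i mod 17, x_{i+1} = (x_i − d_i)/17. The first 7 digits are (1, 0, 0, 3, 2, 0, 9).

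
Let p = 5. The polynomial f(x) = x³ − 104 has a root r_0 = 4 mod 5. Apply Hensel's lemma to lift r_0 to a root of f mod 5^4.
r_3 = 9 (mod 625)

Hensel: r_{i+1} = r_i − f(r_i)/f′(r_i) mod 5^{i+2}, where f′(x) = 3x². Iterate:
  r_0 = 4 (mod 5)
  r_1 = 9 (mod 25)
  r_2 = 9 (mod 125)
  r_3 = 9 (mod 625)
Final: r = 9 with f(r) ≡ 0 mod 5^4.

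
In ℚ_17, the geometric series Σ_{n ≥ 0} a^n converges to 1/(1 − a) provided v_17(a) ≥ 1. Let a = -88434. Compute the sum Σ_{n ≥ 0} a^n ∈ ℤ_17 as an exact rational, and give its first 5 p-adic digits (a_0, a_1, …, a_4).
Σ a^n = 1/(1 − a) = 1/88435;  first 5 digits = (1, 0, 0, 16, 15)

v_17(a) = 3 ≥ 1, so the series converges in ℤ_17 to 1/(1 − a) = 1/(1 − (-88434)) = 1/88435. Expand this rational in ℤ_17: compute digits iteratively via d_i = x_i mod 17, x_{i+1} = (x_i − d_i)/17. The first 5 digits are (1, 0, 0, 16, 15).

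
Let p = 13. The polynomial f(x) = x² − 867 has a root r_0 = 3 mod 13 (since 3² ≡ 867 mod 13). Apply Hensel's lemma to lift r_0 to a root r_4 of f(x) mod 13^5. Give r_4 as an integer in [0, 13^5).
r_4 = 203622 (mod 371293)

Hensel's recurrence: r_{i+1} = r_i − f(r_i)·(f′(r_i))^{-1} mod 13^{i+2}, with f′(x) = 2x. Iterate:
  r_0 = 3 (mod 13)
  r_1 = 146 (mod 169)
  r_2 = 1498 (mod 2197)
  r_3 = 3695 (mod 28561)
  r_4 = 203622 (mod 371293)
Final: r_4 = 203622, and one checks f(r_4) ≡ 0 mod 13^5.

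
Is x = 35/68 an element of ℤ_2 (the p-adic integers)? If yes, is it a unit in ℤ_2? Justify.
x ∉ ℤ_2 (v_2(x) = -2 < 0)

ℤ_2 = {x ∈ ℚ_2 : v_2(x) ≥ 0} and ℤ_2^× = {x ∈ ℤ_2 : v_2(x) = 0}. Here v_2(35/68) = v_2(num) − v_2(den) = -2; compare against these criteria.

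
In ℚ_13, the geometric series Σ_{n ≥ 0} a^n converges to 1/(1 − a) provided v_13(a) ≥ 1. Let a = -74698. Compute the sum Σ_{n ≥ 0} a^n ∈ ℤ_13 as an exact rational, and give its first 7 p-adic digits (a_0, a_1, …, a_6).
Σ a^n = 1/(1 − a) = 1/74699;  first 7 digits = (1, 0, 0, 5, 10, 12, 11)

v_13(a) = 3 ≥ 1, so the series converges in ℤ_13 to 1/(1 − a) = 1/(1 − (-74698)) = 1/74699. Expand this rational in ℤ_13: compute digits iteratively via d_i = x_i mod 13, x_{i+1} = (x_i − d_i)/13. The first 7 digits are (1, 0, 0, 5, 10, 12, 11).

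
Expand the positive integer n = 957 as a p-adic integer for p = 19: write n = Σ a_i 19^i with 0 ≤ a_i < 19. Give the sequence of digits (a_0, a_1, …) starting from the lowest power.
(a_0, a_1, …) = (7, 12, 2)

Repeated division by 19 gives the digits low-to-high: 957 = 7 + 12·19^1 + 2·19^2. Digit sequence: (7, 12, 2).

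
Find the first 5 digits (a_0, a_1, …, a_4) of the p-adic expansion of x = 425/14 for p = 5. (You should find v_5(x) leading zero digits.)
(a_0, …, a_4) = (0, 0, 3, 0, 1)

v_5(425/14) = 2, so a_0 = ... = a_1 = 0. Factor out: x = 5^2 · u with u = 17/14 a unit in ℤ_5. Expand u iteratively via a_{v+i} = u_i mod 5, u_{i+1} = (u_i − a_{v+i})/5:
  u_0 = 17/14;  a_2 = 3;  u_1 = (u_0 − 3)/5 = -5/14
  u_1 = -5/14;  a_3 = 0;  u_2 = (u_1 − 0)/5 = -1/14
  u_2 = -1/14;  a_4 = 1;  u_3 = (u_2 − 1)/5 = -3/14
Digits: (0, 0, 3, 0, 1).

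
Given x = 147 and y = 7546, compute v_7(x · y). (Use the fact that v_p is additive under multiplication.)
v_7(1109262) = 5

v_p(x) = 2 (factor: 147 = 7^2 · 3); v_p(y) = 3 (factor: 7546 = 7^3 · 22). Additivity: v_p(xy) = v_p(x) + v_p(y) = 2 + 3 = 5. (Direct check: xy = 1109262 = 7^5 · (66).)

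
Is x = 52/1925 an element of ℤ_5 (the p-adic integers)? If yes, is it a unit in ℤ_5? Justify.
x ∉ ℤ_5 (v_5(x) = -2 < 0)

ℤ_5 = {x ∈ ℚ_5 : v_5(x) ≥ 0} and ℤ_5^× = {x ∈ ℤ_5 : v_5(x) = 0}. Here v_5(52/1925) = v_5(num) − v_5(den) = -2; compare against these criteria.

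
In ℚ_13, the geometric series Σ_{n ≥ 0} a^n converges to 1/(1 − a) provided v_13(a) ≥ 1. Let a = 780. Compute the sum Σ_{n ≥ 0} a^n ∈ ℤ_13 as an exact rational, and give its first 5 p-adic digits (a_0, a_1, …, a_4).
Σ a^n = 1/(1 − a) = -1/779;  first 5 digits = (1, 8, 3, 9, 10)

v_13(a) = 1 ≥ 1, so the series converges in ℤ_13 to 1/(1 − a) = 1/(1 − 780) = -1/779. Expand this rational in ℤ_13: compute digits iteratively via d_i = x_i mod 13, x_{i+1} = (x_i − d_i)/13. The first 5 digits are (1, 8, 3, 9, 10).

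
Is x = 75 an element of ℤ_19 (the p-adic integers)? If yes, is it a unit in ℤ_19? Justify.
x ∈ ℤ_19^× (unit); v_19(x) = 0

ℤ_19 = {x ∈ ℚ_19 : v_19(x) ≥ 0} and ℤ_19^× = {x ∈ ℤ_19 : v_19(x) = 0}. Here v_19(75) = v_19(num) − v_19(den) = 0; compare against these criteria.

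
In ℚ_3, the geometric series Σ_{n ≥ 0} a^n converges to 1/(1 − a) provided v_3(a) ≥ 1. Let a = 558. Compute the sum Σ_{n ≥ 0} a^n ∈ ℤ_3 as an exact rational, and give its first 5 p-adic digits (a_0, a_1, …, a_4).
Σ a^n = 1/(1 − a) = -1/557;  first 5 digits = (1, 0, 2, 2, 1)

v_3(a) = 2 ≥ 1, so the series converges in ℤ_3 to 1/(1 − a) = 1/(1 − 558) = -1/557. Expand this rational in ℤ_3: compute digits iteratively via d_i = x_i mod 3, x_{i+1} = (x_i − d_i)/3. The first 5 digits are (1, 0, 2, 2, 1).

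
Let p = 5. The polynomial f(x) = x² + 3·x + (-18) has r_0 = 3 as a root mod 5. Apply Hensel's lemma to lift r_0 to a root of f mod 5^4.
r_3 = 3 (mod 625)

Hensel: r_{i+1} = r_i − f(r_i)·(f′(r_i))^{-1} mod 5^{i+2}, f′(x) = 2x + 3. Iterate:
  r_0 = 3 (mod 5)
  r_1 = 3 (mod 25)
  r_2 = 3 (mod 125)
  r_3 = 3 (mod 625)
Final: r = 3 satisfies f(r) ≡ 0 mod 5^4.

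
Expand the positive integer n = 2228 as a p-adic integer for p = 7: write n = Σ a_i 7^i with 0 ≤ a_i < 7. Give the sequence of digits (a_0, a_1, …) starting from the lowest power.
(a_0, a_1, …) = (2, 3, 3, 6)

Repeated division by 7 gives the digits low-to-high: 2228 = 2 + 3·7^1 + 3·7^2 + 6·7^3. Digit sequence: (2, 3, 3, 6).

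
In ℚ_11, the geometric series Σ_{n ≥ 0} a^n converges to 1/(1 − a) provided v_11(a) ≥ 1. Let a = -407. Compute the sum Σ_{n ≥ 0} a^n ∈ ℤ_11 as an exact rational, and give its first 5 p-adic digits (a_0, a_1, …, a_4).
Σ a^n = 1/(1 − a) = 1/408;  first 5 digits = (1, 7, 1, 5, 7)

v_11(a) = 1 ≥ 1, so the series converges in ℤ_11 to 1/(1 − a) = 1/(1 − (-407)) = 1/408. Expand this rational in ℤ_11: compute digits iteratively via d_i = x_i mod 11, x_{i+1} = (x_i − d_i)/11. The first 5 digits are (1, 7, 1, 5, 7).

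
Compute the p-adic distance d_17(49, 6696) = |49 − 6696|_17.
d_17(49, 6696) = 1/289

Step 1 — x − y = 49 − 6696 = -6647. Step 2 — v_17(-6647) = 2 (factor: -6647 = −(17^2 · 23); the sign does not affect v_p). Step 3 — |x − y|_17 = 17^{-2} = 1/289.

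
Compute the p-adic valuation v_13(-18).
v_13(-18) = 0

v_13(n) is the largest exponent k such that 13^k divides n. Factor out: -18 = -13^0 · 18. (Sign doesn't affect v_p.) So v_13(-18) = 0.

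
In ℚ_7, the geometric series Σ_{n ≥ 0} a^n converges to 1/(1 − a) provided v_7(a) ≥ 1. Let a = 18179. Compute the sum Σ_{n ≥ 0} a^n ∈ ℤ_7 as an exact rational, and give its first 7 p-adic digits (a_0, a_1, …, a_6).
Σ a^n = 1/(1 − a) = -1/18178;  first 7 digits = (1, 0, 0, 4, 0, 1, 2)

v_7(a) = 3 ≥ 1, so the series converges in ℤ_7 to 1/(1 − a) = 1/(1 − 18179) = -1/18178. Expand this rational in ℤ_7: compute digits iteratively via d_i = x_i mod 7, x_{i+1} = (x_i − d_i)/7. The first 7 digits are (1, 0, 0, 4, 0, 1, 2).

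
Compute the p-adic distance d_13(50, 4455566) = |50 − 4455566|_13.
d_13(50, 4455566) = 1/371293

Step 1 — x − y = 50 − 4455566 = -4455516. Step 2 — v_13(-4455516) = 5 (factor: -4455516 = −(13^5 · 12); the sign does not affect v_p). Step 3 — |x − y|_13 = 13^{-5} = 1/371293.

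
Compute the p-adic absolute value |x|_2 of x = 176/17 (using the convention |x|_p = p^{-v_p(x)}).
|176/17|_2 = 1/16

Step 1 — compute v_2(x) by factoring powers of 2 out of the numerator and denominator: v_2(176/17) = 4. Step 2 — apply |x|_p = p^{-v_p(x)} = 2^{-4} = 1/16.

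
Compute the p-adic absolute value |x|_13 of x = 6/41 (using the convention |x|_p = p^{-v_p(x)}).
|6/41|_13 = 1

Step 1 — compute v_13(x) by factoring powers of 13 out of the numerator and denominator: v_13(6/41) = 0. Step 2 — apply |x|_p = p^{-v_p(x)} = 13^{0} = 1.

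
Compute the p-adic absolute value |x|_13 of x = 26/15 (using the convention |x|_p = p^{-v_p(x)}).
|26/15|_13 = 1/13

Step 1 — compute v_13(x) by factoring powers of 13 out of the numerator and denominator: v_13(26/15) = 1. Step 2 — apply |x|_p = p^{-v_p(x)} = 13^{-1} = 1/13.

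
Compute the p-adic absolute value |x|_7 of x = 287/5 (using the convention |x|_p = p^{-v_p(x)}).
|287/5|_7 = 1/7

Step 1 — compute v_7(x) by factoring powers of 7 out of the numerator and denominator: v_7(287/5) = 1. Step 2 — apply |x|_p = p^{-v_p(x)} = 7^{-1} = 1/7.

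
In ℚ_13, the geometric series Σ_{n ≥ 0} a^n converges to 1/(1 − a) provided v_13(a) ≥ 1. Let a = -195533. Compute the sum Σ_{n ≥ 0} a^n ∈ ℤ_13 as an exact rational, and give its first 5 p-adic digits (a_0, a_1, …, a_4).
Σ a^n = 1/(1 − a) = 1/195534;  first 5 digits = (1, 0, 0, 2, 6)

v_13(a) = 3 ≥ 1, so the series converges in ℤ_13 to 1/(1 − a) = 1/(1 − (-195533)) = 1/195534. Expand this rational in ℤ_13: compute digits iteratively via d_i = x_i mod 13, x_{i+1} = (x_i − d_i)/13. The first 5 digits are (1, 0, 0, 2, 6).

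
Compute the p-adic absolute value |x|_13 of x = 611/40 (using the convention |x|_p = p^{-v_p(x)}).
|611/40|_13 = 1/13

Step 1 — compute v_13(x) by factoring powers of 13 out of the numerator and denominator: v_13(611/40) = 1. Step 2 — apply |x|_p = p^{-v_p(x)} = 13^{-1} = 1/13.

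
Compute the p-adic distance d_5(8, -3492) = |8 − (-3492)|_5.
d_5(8, -3492) = 1/125

Step 1 — x − y = 8 − (-3492) = 3500. Step 2 — v_5(3500) = 3 (factor: 3500 = (5^3 · 28); the sign does not affect v_p). Step 3 — |x − y|_5 = 5^{-3} = 1/125.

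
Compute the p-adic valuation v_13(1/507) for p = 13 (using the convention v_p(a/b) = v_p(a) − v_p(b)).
v_13(1/507) = -2

Factor powers of 13 from the numerator and denominator of the reduced fraction: 1 = 13^0 · 1 and 507 = 13^2 · 3. Apply v_p(a/b) = v_p(a) − v_p(b): v_13(1/507) = 0 − 2 = -2.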